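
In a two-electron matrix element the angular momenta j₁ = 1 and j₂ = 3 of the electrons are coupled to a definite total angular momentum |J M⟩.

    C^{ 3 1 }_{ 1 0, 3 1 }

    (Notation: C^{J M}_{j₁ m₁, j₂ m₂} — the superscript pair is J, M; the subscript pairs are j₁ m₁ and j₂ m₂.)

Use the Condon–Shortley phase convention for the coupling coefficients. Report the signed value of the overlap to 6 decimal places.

triangle: 1!·1!·5!/8! = 120/40320
(j±m)!: 1!·1!·4!·2!·4!·2! = 2304
prefactor² = (2J+1)·Δ·N² = 48
  k=0: +1/(0!·1!·1!·4!·0!·1!) = 1/24
  k=1: −1/(1!·0!·0!·3!·1!·2!) = -1/12
Σ = -1/24  ⇒  CG² = 48·(-1/24)² = 1/12
CG = −√(1/12) = -0.288675

−√(1/12) ≈ -0.288675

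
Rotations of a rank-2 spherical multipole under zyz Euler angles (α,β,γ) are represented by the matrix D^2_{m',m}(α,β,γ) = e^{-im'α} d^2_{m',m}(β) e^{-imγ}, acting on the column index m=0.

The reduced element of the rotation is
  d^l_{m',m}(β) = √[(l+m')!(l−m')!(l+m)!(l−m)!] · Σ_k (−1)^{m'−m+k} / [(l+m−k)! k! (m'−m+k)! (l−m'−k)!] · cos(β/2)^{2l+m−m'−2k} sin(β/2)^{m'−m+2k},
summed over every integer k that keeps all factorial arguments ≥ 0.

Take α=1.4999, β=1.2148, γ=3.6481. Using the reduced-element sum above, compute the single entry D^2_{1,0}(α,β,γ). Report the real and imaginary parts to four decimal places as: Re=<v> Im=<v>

Re=-0.0283 Im=0.3991

Split into d^2_{1,0}(β=1.2148) × two z-phases.
c=cos(1.214800/2)=0.821135, s=sin(1.214800/2)=0.570734; N=√[6·1·2·2]=4.898979
k∈{0,1} keeps every argument non-negative
  k=0: (−1)^1·4.8990/(2)·0.8211^3·0.5707^1 = -0.774021
  k=1: (−1)^2·4.8990/(2)·0.8211^1·0.5707^3 = +0.373932
d^2_{1,0}(1.2148) = -0.774021 +0.373932 = -0.400090
Phases: e^{-i·(1)·1.4999}=+0.070837-0.997488i, e^{-i·(0)·3.6481}=+1.000000+0.000000i ⇒ D=-0.028341+0.399085i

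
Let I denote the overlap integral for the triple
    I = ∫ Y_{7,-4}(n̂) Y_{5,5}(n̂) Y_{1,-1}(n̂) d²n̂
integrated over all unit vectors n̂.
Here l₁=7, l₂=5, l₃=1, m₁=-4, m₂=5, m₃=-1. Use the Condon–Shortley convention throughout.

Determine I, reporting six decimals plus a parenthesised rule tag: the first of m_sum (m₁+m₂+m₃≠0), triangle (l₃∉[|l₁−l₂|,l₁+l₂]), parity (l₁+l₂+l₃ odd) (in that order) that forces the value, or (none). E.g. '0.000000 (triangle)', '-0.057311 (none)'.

|7−5|≤1≤7+5 violated ⇒ I = 0

0.000000 (triangle)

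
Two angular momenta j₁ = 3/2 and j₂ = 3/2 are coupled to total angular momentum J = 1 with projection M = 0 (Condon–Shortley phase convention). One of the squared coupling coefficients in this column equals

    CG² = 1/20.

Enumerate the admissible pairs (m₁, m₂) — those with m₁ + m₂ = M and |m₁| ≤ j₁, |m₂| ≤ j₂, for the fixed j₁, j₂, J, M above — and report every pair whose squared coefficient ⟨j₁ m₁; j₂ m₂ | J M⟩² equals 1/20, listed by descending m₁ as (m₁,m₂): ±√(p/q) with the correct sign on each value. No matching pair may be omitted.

(1/2,-1/2): −√(1/20); (-1/2,1/2): −√(1/20)

Admissible pairs with m₁+m₂ = M = 0: (-3/2,3/2), (-1/2,1/2), (1/2,-1/2), (3/2,-3/2)
  (m₁,m₂)=(3/2,-3/2): CG² = 9/20, CG = +√(9/20)
  (m₁,m₂)=(1/2,-1/2): CG² = 1/20, CG = −√(1/20)   ← matches the target
  (m₁,m₂)=(-1/2,1/2): CG² = 1/20, CG = −√(1/20)   ← matches the target
  (m₁,m₂)=(-3/2,3/2): CG² = 9/20, CG = +√(9/20)
Pairs with CG² = 1/20: (1/2,-1/2): −√(1/20); (-1/2,1/2): −√(1/20)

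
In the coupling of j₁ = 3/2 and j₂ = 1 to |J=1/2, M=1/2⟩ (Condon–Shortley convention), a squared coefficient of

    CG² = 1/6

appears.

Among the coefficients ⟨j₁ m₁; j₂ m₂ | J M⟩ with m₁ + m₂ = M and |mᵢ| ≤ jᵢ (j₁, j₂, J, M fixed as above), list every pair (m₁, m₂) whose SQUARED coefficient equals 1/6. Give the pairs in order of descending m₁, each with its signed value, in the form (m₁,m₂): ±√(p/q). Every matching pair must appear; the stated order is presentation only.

Admissible pairs with m₁+m₂ = M = 1/2: (-1/2,1), (1/2,0), (3/2,-1)
  (m₁,m₂)=(3/2,-1): CG² = 1/2, CG = +√(1/2)
  (m₁,m₂)=(1/2,0): CG² = 1/3, CG = −√(1/3)
  (m₁,m₂)=(-1/2,1): CG² = 1/6, CG = +√(1/6)   ← matches the target
Pairs with CG² = 1/6: (-1/2,1): +√(1/6)

(-1/2,1): +√(1/6)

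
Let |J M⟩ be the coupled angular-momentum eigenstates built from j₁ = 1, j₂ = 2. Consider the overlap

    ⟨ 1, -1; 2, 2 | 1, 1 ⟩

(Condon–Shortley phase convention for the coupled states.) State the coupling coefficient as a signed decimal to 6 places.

j₁+j₂−J=2  J+j₁−j₂=0  J−j₁+j₂=2  j₁+j₂+J+1=5
(j₁±m₁, j₂±m₂, J±M) = (0,2,4,0,2,0)
P² = 48/5
sum k=2..2:
  [2] +1/4 = 1/4
S = 1/4
C² = P²·S² = 3/5 ; C = +0.774597

+√(3/5) = +0.774597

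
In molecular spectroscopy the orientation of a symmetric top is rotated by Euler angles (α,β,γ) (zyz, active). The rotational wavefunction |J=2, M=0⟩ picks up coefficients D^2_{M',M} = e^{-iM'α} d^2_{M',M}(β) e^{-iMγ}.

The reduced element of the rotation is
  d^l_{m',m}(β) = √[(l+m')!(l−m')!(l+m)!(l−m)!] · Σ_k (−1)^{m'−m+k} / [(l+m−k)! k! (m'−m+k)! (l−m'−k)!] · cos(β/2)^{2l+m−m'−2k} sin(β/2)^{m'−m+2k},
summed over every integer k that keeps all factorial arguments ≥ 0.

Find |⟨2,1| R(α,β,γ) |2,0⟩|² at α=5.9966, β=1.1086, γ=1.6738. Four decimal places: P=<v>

P=0.2390

Split into d^2_{1,0}(β=1.1086) × two z-phases.
c=cos(1.108600/2)=0.850269, s=sin(1.108600/2)=0.526348; N=√[6·1·2·2]=4.898979
The bounds max(0,m−m')=0 and min(l+m,l−m')=1 give 2 terms
  k=0: (−1)^1·4.8990/(2)·0.8503^3·0.5263^1 = -0.792534
  k=1: (−1)^2·4.8990/(2)·0.8503^1·0.5263^3 = +0.303705
d^2_{1,0}(1.1086) = -0.792534 +0.303705 = -0.488829
|D^2_{1,0}|² = |d^2_{1,0}(β)|² = (-0.488829)² = 0.238954 (the z-rotation phases have unit modulus)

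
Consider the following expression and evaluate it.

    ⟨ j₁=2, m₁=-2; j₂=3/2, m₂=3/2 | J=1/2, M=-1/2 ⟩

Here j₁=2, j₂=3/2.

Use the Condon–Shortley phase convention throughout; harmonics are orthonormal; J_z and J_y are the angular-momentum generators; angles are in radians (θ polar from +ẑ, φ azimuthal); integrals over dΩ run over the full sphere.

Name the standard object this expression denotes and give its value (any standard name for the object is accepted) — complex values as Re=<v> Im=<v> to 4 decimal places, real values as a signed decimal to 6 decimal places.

This is a Clebsch–Gordan (vector-coupling) coefficient.
triangle: 3!·1!·0!/5! = 6/120
(j±m)!: 0!·4!·3!·0!·0!·1! = 144
prefactor² = (2J+1)·Δ·N² = 72/5
  k=3: −1/(3!·0!·1!·0!·0!·0!) = -1/6
Σ = -1/6  ⇒  CG² = 72/5·(-1/6)² = 2/5
CG = −√(2/5) = -0.632456

Clebsch–Gordan coefficient, −√(2/5) ≈ -0.632456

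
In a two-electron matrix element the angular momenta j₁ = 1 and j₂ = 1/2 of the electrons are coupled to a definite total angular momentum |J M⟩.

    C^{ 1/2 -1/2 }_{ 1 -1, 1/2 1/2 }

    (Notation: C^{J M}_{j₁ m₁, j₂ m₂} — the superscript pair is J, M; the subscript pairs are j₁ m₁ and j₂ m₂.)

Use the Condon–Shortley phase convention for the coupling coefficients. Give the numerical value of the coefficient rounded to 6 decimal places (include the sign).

√[2·1!1!0!/3! · 0!2!1!0!0!1!] = √(2/3)
  +(−1)^1/∏(1,0,1,0,0,0)! = -1  (running -1)
⟨..|..⟩ = √(2/3)·(-1) = -0.816497

−√(2/3) ≈ -0.816497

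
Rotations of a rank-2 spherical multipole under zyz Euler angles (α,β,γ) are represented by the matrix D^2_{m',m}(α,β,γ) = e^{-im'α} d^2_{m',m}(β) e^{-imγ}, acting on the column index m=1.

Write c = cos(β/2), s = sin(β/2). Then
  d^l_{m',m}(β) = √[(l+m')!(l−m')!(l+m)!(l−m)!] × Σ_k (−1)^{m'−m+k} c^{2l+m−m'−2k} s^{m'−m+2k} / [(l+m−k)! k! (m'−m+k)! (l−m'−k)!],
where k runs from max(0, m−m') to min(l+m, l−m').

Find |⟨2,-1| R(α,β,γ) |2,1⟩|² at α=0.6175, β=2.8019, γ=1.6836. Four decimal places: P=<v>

P=0.7403

Split into d^2_{-1,1}(β=2.8019) × two z-phases.
With c≡cos(β/2)=0.169031 and s≡sin(β/2)=0.985611, N=[1·6·6·1]^{1/2}=6.000000
k: max(0,(1)−(-1))=2 … min(2+(1),2−(-1))=3
  k=2: (−1)^0·6.0000/(2)·0.1690^2·0.9856^2 = +0.083265
  k=3: (−1)^1·6.0000/(6)·0.1690^0·0.9856^4 = -0.943673
d^2_{-1,1}(2.8019) = +0.083265 -0.943673 = -0.860408
|D^2_{-1,1}|² = |d^2_{-1,1}(β)|² = (-0.860408)² = 0.740302 (the z-rotation phases have unit modulus)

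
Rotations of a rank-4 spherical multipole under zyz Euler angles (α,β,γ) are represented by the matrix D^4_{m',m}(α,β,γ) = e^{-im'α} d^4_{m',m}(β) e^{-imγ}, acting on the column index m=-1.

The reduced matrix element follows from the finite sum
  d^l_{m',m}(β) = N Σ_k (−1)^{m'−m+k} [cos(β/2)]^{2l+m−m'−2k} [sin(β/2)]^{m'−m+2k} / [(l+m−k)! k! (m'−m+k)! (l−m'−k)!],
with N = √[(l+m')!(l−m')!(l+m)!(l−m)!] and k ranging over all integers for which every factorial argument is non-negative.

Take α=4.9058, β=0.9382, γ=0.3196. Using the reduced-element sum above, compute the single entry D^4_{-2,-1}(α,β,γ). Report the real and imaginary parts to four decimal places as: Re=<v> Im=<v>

Re=0.0422 Im=0.0360

D^4_{-2,-1}(4.9058,0.9382,0.3196) = e^{-i·-2·4.9058}·d^4_{-2,-1}(0.9382)·e^{-i·-1·0.3196}. Compute d first:
With c≡cos(β/2)=0.891976 and s≡sin(β/2)=0.452084, N=[2·720·6·120]^{1/2}=1018.233765
k: max(0,(-1)−(-2))=1 … min(4+(-1),4−(-2))=3
  k=1: (−1)^0·1018.2338/(240)·0.8920^7·0.4521^1 = +0.861640
  k=2: (−1)^1·1018.2338/(48)·0.8920^5·0.4521^3 = -1.106694
  k=3: (−1)^2·1018.2338/(72)·0.8920^3·0.4521^5 = +0.189526
d^4_{-2,-1}(0.9382) = +0.861640 -1.106694 +0.189526 = -0.055529
Phases: e^{-i·(-2)·4.9058}=-0.926113-0.377247i, e^{-i·(-1)·0.3196}=+0.949361+0.314187i ⇒ D=+0.042240+0.036044i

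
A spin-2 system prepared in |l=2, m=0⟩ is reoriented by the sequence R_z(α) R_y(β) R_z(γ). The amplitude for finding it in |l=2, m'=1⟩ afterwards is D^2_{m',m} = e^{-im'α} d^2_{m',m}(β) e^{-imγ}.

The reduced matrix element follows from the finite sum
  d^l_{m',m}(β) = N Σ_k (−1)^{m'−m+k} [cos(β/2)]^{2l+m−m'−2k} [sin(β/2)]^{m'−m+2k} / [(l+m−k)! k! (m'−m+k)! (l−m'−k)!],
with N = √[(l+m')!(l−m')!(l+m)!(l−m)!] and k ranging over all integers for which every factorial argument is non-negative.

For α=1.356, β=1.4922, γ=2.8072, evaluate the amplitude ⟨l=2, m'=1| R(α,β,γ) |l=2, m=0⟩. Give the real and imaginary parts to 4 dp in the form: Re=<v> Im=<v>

Re=-0.0204 Im=0.0937

First d^2_{1,0}(β=1.4922), then the phase factors e^{-i(1)α} and e^{-i(0)γ}:
With c≡cos(β/2)=0.734342 and s≡sin(β/2)=0.678780, N=[6·1·2·2]^{1/2}=4.898979
Admissible k: 0..1 (factorial args all ≥0)
  k=0: (−1)^1·4.8990/(2)·0.7343^3·0.6788^1 = -0.658414
  k=1: (−1)^2·4.8990/(2)·0.7343^1·0.6788^3 = +0.562550
d^2_{1,0}(1.4922) = -0.658414 +0.562550 = -0.095865
D = (+0.213148-0.977020i)·(-0.095865)·(+1.000000+0.000000i) = -0.020433+0.093662i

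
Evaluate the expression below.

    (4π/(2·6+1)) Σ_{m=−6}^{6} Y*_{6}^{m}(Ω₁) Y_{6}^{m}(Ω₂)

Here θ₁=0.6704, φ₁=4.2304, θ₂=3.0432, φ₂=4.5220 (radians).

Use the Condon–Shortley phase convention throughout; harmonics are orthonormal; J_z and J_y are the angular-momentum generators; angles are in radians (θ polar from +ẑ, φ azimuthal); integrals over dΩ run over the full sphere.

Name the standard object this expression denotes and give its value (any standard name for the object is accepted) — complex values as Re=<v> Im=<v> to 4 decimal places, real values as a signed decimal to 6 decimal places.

Legendre polynomial (addition theorem), -0.194160

This sum is the spherical-harmonic addition theorem: it equals the Legendre polynomial P_l(cos γ) of the angle γ between the two directions.
Term-by-term m-sum for l=6 (normalisation 4π/13 = 0.966644):
  term(m=-6) = -0.00000 - 0.00000j   from Y*(Ω₁)=0.02692 + 0.00687j, Y(Ω₂)=-0.00000 - 0.00000j
  term(m=-5) = -0.00000 + 0.00000j   from Y*(Ω₁)=-0.08110 + 0.09033j, Y(Ω₂)=0.00001 - 0.00001j
  term(m=-4) = 0.00004 - 0.00009j   from Y*(Ω₁)=-0.10694 - 0.28659j, Y(Ω₂)=0.00024 + 0.00023j
  term(m=-3) = -0.00143 + 0.00171j   from Y*(Ω₁)=0.45594 + 0.05721j, Y(Ω₂)=-0.00262 + 0.00408j
  term(m=-2) = 0.01224 - 0.00808j   from Y*(Ω₁)=-0.17125 + 0.24668j, Y(Ω₂)=-0.04534 - 0.01815j
  term(m=-1) = 0.05800 - 0.01741j   from Y*(Ω₁)=0.09104 + 0.17403j, Y(Ω₂)=0.05835 - 0.30276j
  term(m=+0) = -0.33857 + 0.00000j   from Y*(Ω₁)=-0.36950 + 0.00000j, Y(Ω₂)=0.91627 + 0.00000j
  term(m=+1) = 0.05800 + 0.01741j   from Y*(Ω₁)=-0.09104 + 0.17403j, Y(Ω₂)=-0.05835 - 0.30276j
  term(m=+2) = 0.01224 + 0.00808j   from Y*(Ω₁)=-0.17125 - 0.24668j, Y(Ω₂)=-0.04534 + 0.01815j
  term(m=+3) = -0.00143 - 0.00171j   from Y*(Ω₁)=-0.45594 + 0.05721j, Y(Ω₂)=0.00262 + 0.00408j
  term(m=+4) = 0.00004 + 0.00009j   from Y*(Ω₁)=-0.10694 + 0.28659j, Y(Ω₂)=0.00024 - 0.00023j
  term(m=+5) = -0.00000 - 0.00000j   from Y*(Ω₁)=0.08110 + 0.09033j, Y(Ω₂)=-0.00001 - 0.00001j
  term(m=+6) = -0.00000 + 0.00000j   from Y*(Ω₁)=0.02692 - 0.00687j, Y(Ω₂)=-0.00000 + 0.00000j
Σ over m = -0.20086 - 0.00000j; ×(4π/13) → -0.19416 - 0.00000j. Real part: -0.194160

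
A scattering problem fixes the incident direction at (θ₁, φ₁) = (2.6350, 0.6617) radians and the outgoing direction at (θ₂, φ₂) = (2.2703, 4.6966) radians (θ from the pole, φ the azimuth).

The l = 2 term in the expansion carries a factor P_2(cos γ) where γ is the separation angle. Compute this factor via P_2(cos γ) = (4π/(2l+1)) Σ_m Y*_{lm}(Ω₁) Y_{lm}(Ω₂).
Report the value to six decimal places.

-0.336397

Addition theorem: P_2(cos γ) = (4π/5) Σ_m Y*_{lm}(Ω₁) Y_{lm}(Ω₂), m = −2…2:
  [-2]  conj(Y_{2,-2})(Ω₁) = +0.022269+0.088168i ; Y_{2,-2}(Ω₂) = -0.226040-0.007140i ; Δ = -0.004404-0.020088i
  [-1]  conj(Y_{2,-1})(Ω₁) = -0.258587-0.201396i ; Y_{2,-1}(Ω₂) = +0.006009-0.380541i ; Δ = -0.078193+0.097193i
  [+0]  conj(Y_{2,0})(Ω₁) = +0.408035-0.000000i ; Y_{2,0}(Ω₂) = +0.076824+0.000000i ; Δ = +0.031347+0.000000i
  [+1]  conj(Y_{2,1})(Ω₁) = +0.258587-0.201396i ; Y_{2,1}(Ω₂) = -0.006009-0.380541i ; Δ = -0.078193-0.097193i
  [+2]  conj(Y_{2,2})(Ω₁) = +0.022269-0.088168i ; Y_{2,2}(Ω₂) = -0.226040+0.007140i ; Δ = -0.004404+0.020088i
Total Σ_m = -0.133848+0.000000i. Multiply by 2.513274: -0.336397+0.000000i. P_2(cos γ) = -0.336397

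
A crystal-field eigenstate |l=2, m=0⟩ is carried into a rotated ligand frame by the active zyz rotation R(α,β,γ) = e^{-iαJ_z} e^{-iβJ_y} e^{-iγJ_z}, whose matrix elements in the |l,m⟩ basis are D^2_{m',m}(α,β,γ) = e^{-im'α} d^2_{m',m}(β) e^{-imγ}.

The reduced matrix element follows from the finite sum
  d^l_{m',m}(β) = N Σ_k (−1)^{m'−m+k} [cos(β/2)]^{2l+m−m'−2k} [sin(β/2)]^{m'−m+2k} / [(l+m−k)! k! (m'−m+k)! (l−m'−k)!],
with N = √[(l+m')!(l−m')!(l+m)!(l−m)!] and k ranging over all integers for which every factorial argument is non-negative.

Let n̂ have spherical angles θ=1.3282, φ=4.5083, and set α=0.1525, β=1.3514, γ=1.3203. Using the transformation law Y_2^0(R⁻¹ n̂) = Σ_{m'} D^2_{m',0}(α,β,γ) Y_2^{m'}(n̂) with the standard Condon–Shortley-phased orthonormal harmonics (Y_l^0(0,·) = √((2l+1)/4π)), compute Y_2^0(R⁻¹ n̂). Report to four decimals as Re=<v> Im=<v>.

Re=-0.2420 Im=0.0000

Need the full column D^2_{m',0} for m'=−2..2 at α=0.1525, β=1.3514, γ=1.3203.
cos(β/2)=0.780269, sin(β/2)=0.625444
d^2_{-2,0}: single k=2 term ⇒ +0.583366;  D = +0.556442+0.175181i
d^2_{-1,0}: k∈[1..2] ⇒ +0.727775 -0.467611 = +0.260164;  D = +0.257145+0.039521i
d^2_{0,0}: k∈[0..2] ⇒ +0.370662 -0.952633 +0.153022 = -0.428949;  D = -0.428949+0.000000i
d^2_{1,0}: k∈[0..1] ⇒ -0.727775 +0.467611 = -0.260164;  D = -0.257145+0.039521i
d^2_{2,0}: single k=0 term ⇒ +0.583366;  D = +0.556442-0.175181i
Y_2^{m'}(θ=1.3282,φ=4.5083) and Σ D·Y over m':
  (+0.5564+0.1752i)·(-0.3341-0.1445i)  (+0.2571+0.0395i)·(-0.0365+0.1764i)  (-0.4289+0.0000i)·(-0.2608+0.0000i)  (-0.2571+0.0395i)·(+0.0365+0.1764i)  (+0.5564-0.1752i)·(-0.3341+0.1445i)
Y_2^0(R⁻¹ n̂) = -0.242029+0.000000i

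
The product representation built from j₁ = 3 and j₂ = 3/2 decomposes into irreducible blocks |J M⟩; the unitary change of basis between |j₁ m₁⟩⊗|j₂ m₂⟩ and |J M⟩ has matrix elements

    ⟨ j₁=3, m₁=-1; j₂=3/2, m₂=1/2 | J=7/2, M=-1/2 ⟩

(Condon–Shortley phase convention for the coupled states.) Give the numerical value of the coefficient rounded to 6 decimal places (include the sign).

−√(2/7) = -0.534522

triangle: 1!·5!·2!/9! = 240/362880
(j±m)!: 2!·4!·2!·1!·3!·4! = 13824
prefactor² = (2J+1)·Δ·N² = 512/7
  k=0: +1/(0!·1!·4!·2!·1!·0!) = 1/48
  k=1: −1/(1!·0!·3!·1!·2!·1!) = -1/12
Σ = -1/16  ⇒  CG² = 512/7·(-1/16)² = 2/7
CG = −√(2/7) = -0.534522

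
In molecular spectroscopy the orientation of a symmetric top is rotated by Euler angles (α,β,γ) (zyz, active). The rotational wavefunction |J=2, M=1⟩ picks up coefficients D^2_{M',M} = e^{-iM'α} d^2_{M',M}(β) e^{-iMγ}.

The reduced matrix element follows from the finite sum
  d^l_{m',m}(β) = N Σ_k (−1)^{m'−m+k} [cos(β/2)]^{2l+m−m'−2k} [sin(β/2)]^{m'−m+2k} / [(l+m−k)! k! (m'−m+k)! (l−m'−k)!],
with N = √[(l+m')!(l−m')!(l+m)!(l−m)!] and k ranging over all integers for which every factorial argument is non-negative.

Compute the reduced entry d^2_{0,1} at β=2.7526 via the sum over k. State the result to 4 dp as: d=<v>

d^2_{0,1}(β=2.7526) via the finite sum:
Half-angle: c=0.193272, s=0.981145. N=√(2·2·6·1)=4.898979
Admissible k: 1..2 (factorial args all ≥0)
  k=1: (−1)^0·4.8990/(2)·0.1933^3·0.9811^1 = +0.017351
  k=2: (−1)^1·4.8990/(2)·0.1933^1·0.9811^3 = -0.447142
d^2_{0,1}(2.7526) = +0.017351 -0.447142 = -0.429791

d=-0.4298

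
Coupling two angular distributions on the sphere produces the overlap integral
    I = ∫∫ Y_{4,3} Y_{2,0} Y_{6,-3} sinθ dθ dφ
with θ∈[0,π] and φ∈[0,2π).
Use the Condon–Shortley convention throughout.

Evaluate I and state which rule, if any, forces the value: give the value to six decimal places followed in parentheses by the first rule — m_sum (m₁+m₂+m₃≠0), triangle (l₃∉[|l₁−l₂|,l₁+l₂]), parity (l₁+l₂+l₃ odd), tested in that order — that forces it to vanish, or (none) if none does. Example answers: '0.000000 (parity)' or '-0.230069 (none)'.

-0.165283 (none)

Checks pass: Σm=0; 12 even; l₃=6∈[2,6].
(2·4+1)(2·2+1)(2·6+1) = 585
Δ: 0! 8! 4! / 13! → 1/6435
sum: t=0:+1/2304 = 1/2304
3j²(4 2 6; 0 0 0) = Δ·Π!·Σ² = 5/143  (sign +1)
sum: t=0:+1/20160 = 1/20160
3j²(4 2 6; 3 0 -3) = Δ·Π!·Σ² = 12/715  (sign -1)
combine: 4πI² = 585·5/143·12/715 = 540/1573
take √, sign -1: I = -0.16528277
No selection rule forces the value: the integral is nonzero (none).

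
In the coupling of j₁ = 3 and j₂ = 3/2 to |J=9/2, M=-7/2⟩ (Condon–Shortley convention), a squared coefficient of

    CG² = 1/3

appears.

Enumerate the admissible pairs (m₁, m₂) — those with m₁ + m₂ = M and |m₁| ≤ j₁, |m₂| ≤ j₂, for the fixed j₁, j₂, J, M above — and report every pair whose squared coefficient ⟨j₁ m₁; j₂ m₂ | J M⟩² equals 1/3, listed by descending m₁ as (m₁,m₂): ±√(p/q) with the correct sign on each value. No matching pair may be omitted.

Admissible pairs with m₁+m₂ = M = -7/2: (-3,-1/2), (-2,-3/2)
  (m₁,m₂)=(-2,-3/2): CG² = 2/3, CG = +√(2/3)
  (m₁,m₂)=(-3,-1/2): CG² = 1/3, CG = +√(1/3)   ← matches the target
Pairs with CG² = 1/3: (-3,-1/2): +√(1/3)

(-3,-1/2): +√(1/3)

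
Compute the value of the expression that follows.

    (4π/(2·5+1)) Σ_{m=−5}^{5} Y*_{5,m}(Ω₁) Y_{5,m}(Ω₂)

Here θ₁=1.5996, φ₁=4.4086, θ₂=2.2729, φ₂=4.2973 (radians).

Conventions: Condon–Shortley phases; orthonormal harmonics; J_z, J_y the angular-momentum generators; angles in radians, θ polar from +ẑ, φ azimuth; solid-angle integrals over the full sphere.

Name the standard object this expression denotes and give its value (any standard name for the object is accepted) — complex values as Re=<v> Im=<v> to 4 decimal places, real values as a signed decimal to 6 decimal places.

This sum is the spherical-harmonic addition theorem: it equals the Legendre polynomial P_l(cos γ) of the angle γ between the two directions.
Addition theorem: P_5(cos γ) = (4π/11) Σ_m Y*_{lm}(Ω₁) Y_{lm}(Ω₂), m = −5…5:
  term(m=-5) = 0.04735 + 0.02946j   from Y*(Ω₁)=-0.46255 - 0.02401j, Y(Ω₂)=-0.10540 - 0.05822j
  term(m=-4) = 0.01227 + 0.00585j   from Y*(Ω₁)=-0.01469 + 0.03956j, Y(Ω₂)=0.02881 - 0.32079j
  term(m=-3) = -0.13737 - 0.04765j   from Y*(Ω₁)=-0.27104 - 0.21010j, Y(Ω₂)=0.40171 - 0.13559j
  term(m=-2) = -0.00761 - 0.00172j   from Y*(Ω₁)=-0.03994 + 0.02777j, Y(Ω₂)=0.10817 + 0.11832j
  term(m=-1) = -0.09120 - 0.01019j   from Y*(Ω₁)=-0.09466 - 0.30195j, Y(Ω₂)=0.11696 - 0.26539j
  term(m=+0) = -0.01230 + 0.00000j   from Y*(Ω₁)=-0.05033 + 0.00000j, Y(Ω₂)=0.24446 + 0.00000j
  term(m=+1) = -0.09120 + 0.01019j   from Y*(Ω₁)=0.09466 - 0.30195j, Y(Ω₂)=-0.11696 - 0.26539j
  term(m=+2) = -0.00761 + 0.00172j   from Y*(Ω₁)=-0.03994 - 0.02777j, Y(Ω₂)=0.10817 - 0.11832j
  term(m=+3) = -0.13737 + 0.04765j   from Y*(Ω₁)=0.27104 - 0.21010j, Y(Ω₂)=-0.40171 - 0.13559j
  term(m=+4) = 0.01227 - 0.00585j   from Y*(Ω₁)=-0.01469 - 0.03956j, Y(Ω₂)=0.02881 + 0.32079j
  term(m=+5) = 0.04735 - 0.02946j   from Y*(Ω₁)=0.46255 - 0.02401j, Y(Ω₂)=0.10540 - 0.05822j
Total Σ_m = -0.36542 + 0.00000j. Multiply by 1.142397: -0.41745 + 0.00000j. P_5(cos γ) = -0.417449

Legendre polynomial (addition theorem), -0.417449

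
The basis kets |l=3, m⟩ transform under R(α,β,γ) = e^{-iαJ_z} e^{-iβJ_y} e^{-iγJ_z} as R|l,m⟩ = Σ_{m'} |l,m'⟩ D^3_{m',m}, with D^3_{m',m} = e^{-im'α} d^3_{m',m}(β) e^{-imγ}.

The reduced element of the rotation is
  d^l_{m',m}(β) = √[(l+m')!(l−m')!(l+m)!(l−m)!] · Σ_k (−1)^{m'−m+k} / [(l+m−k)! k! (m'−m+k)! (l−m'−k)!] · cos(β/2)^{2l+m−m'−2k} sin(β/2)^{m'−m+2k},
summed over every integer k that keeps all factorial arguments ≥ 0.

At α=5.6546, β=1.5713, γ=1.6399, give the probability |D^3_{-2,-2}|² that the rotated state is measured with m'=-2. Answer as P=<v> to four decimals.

P=0.2499

Split into d^3_{-2,-2}(β=1.5713) × two z-phases.
c=cos(1.571300/2)=0.706929, s=sin(1.571300/2)=0.707285; N=√[1·120·1·120]=120.000000
k∈{0,1} keeps every argument non-negative
  k=0: (−1)^0·120.0000/(120)·0.7069^6·0.7073^0 = +0.124811
  k=1: (−1)^1·120.0000/(24)·0.7069^4·0.7073^2 = -0.624685
d^3_{-2,-2}(1.5713) = +0.124811 -0.624685 = -0.499874
|D^3_{-2,-2}|² = |d^3_{-2,-2}(β)|² = (-0.499874)² = 0.249874 (the z-rotation phases have unit modulus)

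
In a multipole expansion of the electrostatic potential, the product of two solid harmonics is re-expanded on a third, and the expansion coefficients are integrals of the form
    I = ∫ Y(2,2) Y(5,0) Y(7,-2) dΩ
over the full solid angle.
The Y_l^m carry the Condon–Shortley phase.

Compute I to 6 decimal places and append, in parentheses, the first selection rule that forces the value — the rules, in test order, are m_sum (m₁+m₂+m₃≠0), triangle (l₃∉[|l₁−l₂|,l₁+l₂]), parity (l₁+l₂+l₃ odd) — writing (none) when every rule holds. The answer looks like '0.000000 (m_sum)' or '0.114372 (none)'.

Checks pass: Σm=0; 14 even; l₃=7∈[3,7].
(2·2+1)(2·5+1)(2·7+1) = 825
Δ: 0! 4! 10! / 15! → 1/15015
sum: t=0:+1/57600 = 1/57600
3j²(2 5 7; 0 0 0) = Δ·Π!·Σ² = 21/715  (sign -1)
sum: t=0:+1/345600 = 1/345600
3j²(2 5 7; 2 0 -2) = Δ·Π!·Σ² = 6/715  (sign -1)
combine: 4πI² = 825·21/715·6/715 = 378/1859
take √, sign +1: I = 0.12720415
No selection rule forces the value: the integral is nonzero (none).

0.127204 (none)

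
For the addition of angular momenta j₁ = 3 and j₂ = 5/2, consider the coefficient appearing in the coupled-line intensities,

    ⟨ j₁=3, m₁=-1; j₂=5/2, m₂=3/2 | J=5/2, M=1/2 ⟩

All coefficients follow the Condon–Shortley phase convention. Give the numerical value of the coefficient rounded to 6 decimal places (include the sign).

+0.169031

j₁+j₂−J=3  J+j₁−j₂=3  J−j₁+j₂=2  j₁+j₂+J+1=9
(j₁±m₁, j₂±m₂, J±M) = (2,4,4,1,3,2)
P² = 576/35
sum k=2..3:
  [2] +1/8 = 1/8
  [3] −1/12 = -1/12
S = 1/24
C² = P²·S² = 1/35 ; C = +0.169031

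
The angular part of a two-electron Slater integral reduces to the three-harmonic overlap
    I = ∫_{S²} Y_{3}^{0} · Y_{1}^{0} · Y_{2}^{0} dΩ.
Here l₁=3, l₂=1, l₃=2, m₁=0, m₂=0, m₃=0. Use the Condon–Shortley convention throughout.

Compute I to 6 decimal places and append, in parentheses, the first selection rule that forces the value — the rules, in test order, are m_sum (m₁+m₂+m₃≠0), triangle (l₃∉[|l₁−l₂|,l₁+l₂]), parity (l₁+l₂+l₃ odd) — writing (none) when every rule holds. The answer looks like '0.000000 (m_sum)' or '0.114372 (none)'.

Checks pass: Σm=0; 6 even; l₃=2∈[2,4].
(2·3+1)(2·1+1)(2·2+1) = 105
Δ: 2! 4! 0! / 7! → 1/105
sum: t=1:−1/4 = -1/4
3j²(3 1 2; 0 0 0) = Δ·Π!·Σ² = 3/35  (sign -1)
(m-triple is (0,0,0) — same symbol as above.)
combine: 4πI² = 105·3/35·3/35 = 27/35
take √, sign +1: I = 0.24776670
No selection rule forces the value: the integral is nonzero (none).

0.247767 (none)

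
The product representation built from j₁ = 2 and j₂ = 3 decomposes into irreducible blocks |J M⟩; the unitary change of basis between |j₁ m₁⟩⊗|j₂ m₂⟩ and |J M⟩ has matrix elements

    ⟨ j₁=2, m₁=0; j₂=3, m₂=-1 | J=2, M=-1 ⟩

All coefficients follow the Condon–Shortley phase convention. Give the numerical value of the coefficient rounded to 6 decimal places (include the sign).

-0.377964  (= −√(1/7))

triangle: 3!·1!·3!/8! = 36/40320
(j±m)!: 2!·2!·2!·4!·1!·3! = 1152
prefactor² = (2J+1)·Δ·N² = 36/7
  k=1: −1/(1!·2!·1!·1!·0!·2!) = -1/4
  k=2: +1/(2!·1!·0!·0!·1!·3!) = 1/12
Σ = -1/6  ⇒  CG² = 36/7·(-1/6)² = 1/7
CG = −√(1/7) = -0.377964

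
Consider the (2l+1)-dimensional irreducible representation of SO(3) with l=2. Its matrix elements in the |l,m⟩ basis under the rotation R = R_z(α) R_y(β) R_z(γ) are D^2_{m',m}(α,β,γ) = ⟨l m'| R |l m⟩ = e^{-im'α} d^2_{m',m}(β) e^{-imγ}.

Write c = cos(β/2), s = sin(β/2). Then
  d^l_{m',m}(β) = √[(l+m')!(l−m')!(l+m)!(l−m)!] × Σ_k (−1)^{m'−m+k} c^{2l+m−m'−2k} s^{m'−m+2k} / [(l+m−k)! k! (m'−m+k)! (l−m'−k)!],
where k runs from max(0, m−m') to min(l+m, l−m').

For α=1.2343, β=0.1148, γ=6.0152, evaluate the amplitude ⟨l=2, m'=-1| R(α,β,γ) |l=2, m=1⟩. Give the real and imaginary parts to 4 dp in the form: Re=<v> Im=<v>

Re=0.0007 Im=0.0098

Split into d^2_{-1,1}(β=0.1148) × two z-phases.
Half-angle: c=0.998353, s=0.057368. N=√(1·6·6·1)=6.000000
k∈{2,3} keeps every argument non-negative
  k=2: (−1)^0·6.0000/(2)·0.9984^2·0.0574^2 = +0.009841
  k=3: (−1)^1·6.0000/(6)·0.9984^0·0.0574^4 = -0.000011
d^2_{-1,1}(0.1148) = +0.009841 -0.000011 = +0.009830
D = (+0.330182+0.943917i)·(+0.009830)·(+0.964306+0.264789i) = +0.000673+0.009807i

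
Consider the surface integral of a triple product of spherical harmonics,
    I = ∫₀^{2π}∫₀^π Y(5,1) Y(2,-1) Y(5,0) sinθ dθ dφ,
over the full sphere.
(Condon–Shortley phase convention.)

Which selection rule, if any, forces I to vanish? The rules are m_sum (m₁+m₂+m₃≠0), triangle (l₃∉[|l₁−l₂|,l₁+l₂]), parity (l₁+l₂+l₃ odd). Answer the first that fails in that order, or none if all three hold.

none

Σmᵢ = 0  ✓
l₃∈[|l₁−l₂|,l₁+l₂]=[3,7], have l₃=5  ✓
Σlᵢ = 12 ⇒ even  ✓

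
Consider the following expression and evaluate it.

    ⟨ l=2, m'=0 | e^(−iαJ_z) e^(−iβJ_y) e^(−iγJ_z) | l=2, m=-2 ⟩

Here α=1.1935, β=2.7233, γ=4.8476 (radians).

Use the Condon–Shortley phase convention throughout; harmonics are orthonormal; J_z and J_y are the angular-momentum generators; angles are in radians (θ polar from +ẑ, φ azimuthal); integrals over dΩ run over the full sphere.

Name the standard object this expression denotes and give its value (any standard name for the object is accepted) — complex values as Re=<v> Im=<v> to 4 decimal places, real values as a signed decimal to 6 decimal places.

This is a Wigner D-matrix element — the rotation-matrix element ⟨l m'| R(α,β,γ) |l m⟩ in the angular-momentum basis.
Split into d^2_{0,-2}(β=2.7233) × two z-phases.
c=cos(2.723300/2)=0.207625, s=sin(2.723300/2)=0.978209; N=√[2·2·1·24]=9.797959
Admissible k: 0..0 (factorial args all ≥0)
  k=0: (−1)^2·9.7980/(4)·0.2076^2·0.9782^2 = +0.101041
d^2_{0,-2}(2.7233) = +0.101041
D = (+1.000000+0.000000i)·(+0.101041)·(-0.963658-0.267138i) = -0.097369-0.026992i

Wigner D-matrix element, Re=-0.0974 Im=-0.0270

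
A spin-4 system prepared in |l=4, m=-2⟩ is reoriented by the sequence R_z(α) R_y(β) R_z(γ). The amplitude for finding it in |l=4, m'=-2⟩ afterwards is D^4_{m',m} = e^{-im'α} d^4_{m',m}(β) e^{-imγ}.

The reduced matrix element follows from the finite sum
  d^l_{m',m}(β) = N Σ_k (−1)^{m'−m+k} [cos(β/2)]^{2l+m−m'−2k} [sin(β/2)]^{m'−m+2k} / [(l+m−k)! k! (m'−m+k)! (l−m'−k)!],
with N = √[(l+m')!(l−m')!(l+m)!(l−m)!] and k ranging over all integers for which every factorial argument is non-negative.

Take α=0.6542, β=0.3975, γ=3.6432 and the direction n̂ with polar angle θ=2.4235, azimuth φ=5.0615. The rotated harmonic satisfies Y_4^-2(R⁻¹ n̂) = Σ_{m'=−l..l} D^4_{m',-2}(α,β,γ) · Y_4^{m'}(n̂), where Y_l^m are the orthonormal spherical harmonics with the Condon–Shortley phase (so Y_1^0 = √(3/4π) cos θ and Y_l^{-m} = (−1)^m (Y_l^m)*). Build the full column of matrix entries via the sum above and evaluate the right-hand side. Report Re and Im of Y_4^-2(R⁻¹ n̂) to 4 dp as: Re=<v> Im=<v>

Re=-0.3392 Im=-0.2624

Need the full column D^4_{m',-2} for m'=−4..4 at α=0.6542, β=0.3975, γ=3.6432.
cos(β/2)=0.980314, sin(β/2)=0.197444
d^4_{-4,-2}: single k=2 term ⇒ +0.183088;  D = -0.162531-0.084290i
d^4_{-3,-2}: k∈[1..2] ⇒ +0.642784 -0.078225 = +0.564559;  D = -0.555860+0.098727i
d^4_{-2,-2}: k∈[0..2] ⇒ +0.852947 -0.415204 +0.021054 = +0.458797;  D = -0.309639+0.338554i
d^4_{-1,-2}: k∈[0..2] ⇒ -0.728849 +0.147831 -0.003998 = -0.585016;  D = +0.050610-0.582822i
d^4_{0,-2}: k∈[0..2] ⇒ +0.328247 -0.035508 +0.000540 = +0.293279;  D = +0.157665+0.247294i
d^4_{1,-2}: k∈[0..2] ⇒ -0.098554 +0.005997 -0.000049 = -0.092606;  D = -0.087023-0.031669i
d^4_{2,-2}: k∈[0..2] ⇒ +0.021054 -0.000683 +0.000002 = +0.020373;  D = +0.019431-0.006121i
d^4_{3,-2}: k∈[0..1] ⇒ -0.003173 +0.000043 = -0.003130;  D = -0.001797+0.002563i
d^4_{4,-2}: single k=0 term ⇒ +0.000301;  D = -0.000013-0.000301i
Y_4^{m'}(θ=2.4235,φ=5.0615) and Σ D·Y over m':
  (-0.1625-0.0843i)·(+0.0144-0.0817i)  (-0.5559+0.0987i)·(+0.2325+0.1342i)  (-0.3096+0.3386i)·(-0.3294+0.2765i)  (+0.0506-0.5828i)·(-0.0778-0.2136i)  (+0.1577+0.2473i)·(-0.2916+0.0000i)  (-0.0870-0.0317i)·(+0.0778-0.2136i)  (+0.0194-0.0061i)·(-0.3294-0.2765i)  (-0.0018+0.0026i)·(-0.2325+0.1342i)  (-0.0000-0.0003i)·(+0.0144+0.0817i)
Y_4^-2(R⁻¹ n̂) = -0.339249-0.262399i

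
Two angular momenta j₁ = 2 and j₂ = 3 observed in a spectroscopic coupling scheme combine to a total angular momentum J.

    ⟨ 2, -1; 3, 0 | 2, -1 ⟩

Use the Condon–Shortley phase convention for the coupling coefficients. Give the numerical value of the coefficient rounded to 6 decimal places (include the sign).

+√(2/7) ≈ +0.534522

√[5·3!1!3!/8! · 1!3!3!3!1!3!] = √(81/14)
  +(−1)^2/∏(2,1,1,1,0,2)! = 1/4  (running 1/4)
  +(−1)^3/∏(3,0,0,0,1,3)! = -1/36  (running 2/9)
⟨..|..⟩ = √(81/14)·(2/9) = +0.534522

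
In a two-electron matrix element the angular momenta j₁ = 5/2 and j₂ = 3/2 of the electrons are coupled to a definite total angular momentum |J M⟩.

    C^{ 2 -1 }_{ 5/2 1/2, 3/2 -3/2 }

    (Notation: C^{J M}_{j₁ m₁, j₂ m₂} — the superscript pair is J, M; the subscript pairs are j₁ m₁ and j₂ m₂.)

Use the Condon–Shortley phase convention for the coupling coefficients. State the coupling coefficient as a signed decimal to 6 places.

+√(9/28) = +0.566947

j₁+j₂−J=2  J+j₁−j₂=3  J−j₁+j₂=1  j₁+j₂+J+1=7
(j₁±m₁, j₂±m₂, J±M) = (3,2,0,3,1,3)
P² = 36/7
sum k=0..0:
  [0] +1/4 = 1/4
S = 1/4
C² = P²·S² = 9/28 ; C = +0.566947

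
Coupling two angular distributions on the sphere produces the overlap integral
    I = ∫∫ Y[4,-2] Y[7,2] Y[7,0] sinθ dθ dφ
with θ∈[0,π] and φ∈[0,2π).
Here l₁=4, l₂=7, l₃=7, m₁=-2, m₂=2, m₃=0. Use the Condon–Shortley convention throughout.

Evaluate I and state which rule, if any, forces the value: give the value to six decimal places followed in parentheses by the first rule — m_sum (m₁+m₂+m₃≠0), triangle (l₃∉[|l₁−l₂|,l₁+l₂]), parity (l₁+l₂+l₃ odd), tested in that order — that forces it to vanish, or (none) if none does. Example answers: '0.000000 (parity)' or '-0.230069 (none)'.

-0.112312 (none)

m-sum 0 ✓  L=18 even ✓  3≤7≤11 ✓
Π(2lᵢ+1) = 9×15×15 = 2025
triangle coeff Δ(4,7,7) = 1/58198140
Σ_t [0,4]: t=0:+1/17418240 t=1:−1/622080 t=2:+1/230400 t=3:−1/622080 t=4:+1/17418240 = 1/806400
(3j)²=2268/230945 [(4 7 7; 0 0 0)], sign=-1
Σ_t [2,4]: t=2:+1/2903040 t=3:−1/622080 t=4:+1/1382400 = -47/87091200
(3j)²=2209/277134 [(4 7 7; -2 2 0)], sign=+1
⇒ 4πI² = 338175810/2133423721
I = (-1)√(338175810/2133423721/(4π)) = -0.11231242
No selection rule forces the value: the integral is nonzero (none).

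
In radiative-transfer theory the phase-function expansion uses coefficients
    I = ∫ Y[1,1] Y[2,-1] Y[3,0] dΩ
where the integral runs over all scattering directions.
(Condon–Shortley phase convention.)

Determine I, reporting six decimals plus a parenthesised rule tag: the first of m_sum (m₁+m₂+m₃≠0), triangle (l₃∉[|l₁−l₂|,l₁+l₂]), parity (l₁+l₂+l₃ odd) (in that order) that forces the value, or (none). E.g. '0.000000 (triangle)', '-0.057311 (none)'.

Rules hold: Σm=0, L=6 even, 1≤3≤3.
N = 3·5·7 = 105
Δ = 0!·2!·4!/7! = 1/105
Racah Σ t=0..0: t=0:+1/4 = 1/4
⇒ 3j(1 2 3; 0 0 0)² = 3/35, sgn -1
Racah Σ t=0..0: t=0:+1/12 = 1/12
⇒ 3j(1 2 3; 1 -1 0)² = 1/35, sgn -1
4πI² = N·(3j₀)²·(3jₘ)² = 9/35
I = +1·√(0.257143/4π) = 0.14304817
No selection rule forces the value: the integral is nonzero (none).

0.143048 (none)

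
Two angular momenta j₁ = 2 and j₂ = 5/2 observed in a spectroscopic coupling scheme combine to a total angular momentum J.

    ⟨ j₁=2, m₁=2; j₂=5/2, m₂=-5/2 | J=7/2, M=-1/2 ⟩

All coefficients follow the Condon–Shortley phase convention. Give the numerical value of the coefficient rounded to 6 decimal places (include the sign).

triangle: 1!×3!×4!/9! = 144/362880
(j±m)!: 4!×0!×0!×5!×3!×4! = 414720
prefactor² = (2J+1)×Δ×N² = 9216/7
  k=0: +1/(0!×1!×0!×0!×3!×4!) = 1/144
Σ = 1/144  ⇒  CG² = 9216/7×(1/144)² = 4/63
CG = +√(4/63) = +0.251976

+0.251976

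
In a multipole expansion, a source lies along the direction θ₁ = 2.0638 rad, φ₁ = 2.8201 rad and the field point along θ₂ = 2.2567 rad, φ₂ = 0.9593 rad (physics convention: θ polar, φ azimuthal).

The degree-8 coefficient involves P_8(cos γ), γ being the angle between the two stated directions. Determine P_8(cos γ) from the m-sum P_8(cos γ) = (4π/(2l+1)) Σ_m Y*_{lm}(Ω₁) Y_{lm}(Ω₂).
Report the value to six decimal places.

Summing Y*_{l m}(θ₁,φ₁)·Y_{l m}(θ₂,φ₂) over m ∈ [−8, 8]; prefactor 4π/(2·8+1) = 0.739198:
  [-8]  conj(Y_{8,-8})(Ω₁) = -0.157398-0.100810i ; Y_{8,-8}(Ω₂) = +0.011840-0.065218i ; Δ = -0.008438+0.009072i
  [-7]  conj(Y_{8,-7})(Ω₁) = -0.252465-0.312423i ; Y_{8,-7}(Ω₂) = -0.197078+0.090841i ; Δ = +0.078136+0.038638i
  [-6]  conj(Y_{8,-6})(Ω₁) = -0.145514-0.388759i ; Y_{8,-6}(Ω₂) = +0.350474+0.204120i ; Δ = +0.028355-0.165952i
  [-5]  conj(Y_{8,-5})(Ω₁) = -0.002693-0.073410i ; Y_{8,-5}(Ω₂) = -0.036231-0.429737i ; Δ = -0.031449+0.003817i
  [-4]  conj(Y_{8,-4})(Ω₁) = -0.089447+0.305503i ; Y_{8,-4}(Ω₂) = -0.095948+0.080098i ; Δ = -0.015888-0.036477i
  [-3]  conj(Y_{8,-3})(Ω₁) = -0.139622+0.201344i ; Y_{8,-3}(Ω₂) = -0.285605-0.077107i ; Δ = +0.055402-0.046739i
  [-2]  conj(Y_{8,-2})(Ω₁) = +0.165099-0.123691i ; Y_{8,-2}(Ω₂) = +0.101566+0.280151i ; Δ = +0.051421+0.033690i
  [-1]  conj(Y_{8,-1})(Ω₁) = +0.275998-0.091920i ; Y_{8,-1}(Ω₂) = -0.097967+0.139724i ; Δ = -0.014195+0.047569i
  [+0]  conj(Y_{8,0})(Ω₁) = -0.166571-0.000000i ; Y_{8,0}(Ω₂) = +0.326746+0.000000i ; Δ = -0.054426-0.000000i
  [+1]  conj(Y_{8,1})(Ω₁) = -0.275998-0.091920i ; Y_{8,1}(Ω₂) = +0.097967+0.139724i ; Δ = -0.014195-0.047569i
  [+2]  conj(Y_{8,2})(Ω₁) = +0.165099+0.123691i ; Y_{8,2}(Ω₂) = +0.101566-0.280151i ; Δ = +0.051421-0.033690i
  [+3]  conj(Y_{8,3})(Ω₁) = +0.139622+0.201344i ; Y_{8,3}(Ω₂) = +0.285605-0.077107i ; Δ = +0.055402+0.046739i
  [+4]  conj(Y_{8,4})(Ω₁) = -0.089447-0.305503i ; Y_{8,4}(Ω₂) = -0.095948-0.080098i ; Δ = -0.015888+0.036477i
  [+5]  conj(Y_{8,5})(Ω₁) = +0.002693-0.073410i ; Y_{8,5}(Ω₂) = +0.036231-0.429737i ; Δ = -0.031449-0.003817i
  [+6]  conj(Y_{8,6})(Ω₁) = -0.145514+0.388759i ; Y_{8,6}(Ω₂) = +0.350474-0.204120i ; Δ = +0.028355+0.165952i
  [+7]  conj(Y_{8,7})(Ω₁) = +0.252465-0.312423i ; Y_{8,7}(Ω₂) = +0.197078+0.090841i ; Δ = +0.078136-0.038638i
  [+8]  conj(Y_{8,8})(Ω₁) = -0.157398+0.100810i ; Y_{8,8}(Ω₂) = +0.011840+0.065218i ; Δ = -0.008438-0.009072i
Accumulated sum +0.232259+0.000000i; after 4π/(2l+1) scaling, +0.171686+0.000000i ⇒ P_8 = 0.171686

0.171686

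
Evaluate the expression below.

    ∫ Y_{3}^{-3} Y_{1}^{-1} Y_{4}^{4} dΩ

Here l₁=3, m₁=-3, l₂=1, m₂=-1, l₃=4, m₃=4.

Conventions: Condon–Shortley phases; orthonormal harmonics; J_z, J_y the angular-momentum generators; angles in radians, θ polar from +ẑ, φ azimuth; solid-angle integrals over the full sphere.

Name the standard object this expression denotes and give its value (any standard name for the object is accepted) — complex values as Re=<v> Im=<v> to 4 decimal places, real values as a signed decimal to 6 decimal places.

This is a Gaunt coefficient — the integral of a triple product of spherical harmonics over the sphere.
m-sum 0 ✓  L=8 even ✓  2≤4≤4 ✓
Π(2lᵢ+1) = 7×3×9 = 189
triangle coeff Δ(3,1,4) = 1/252
Σ_t [0,0]: t=0:+1/36 = 1/36
(3j)²=4/63 [(3 1 4; 0 0 0)], sign=+1
Σ_t [0,0]: t=0:+1/1440 = 1/1440
(3j)²=1/9 [(3 1 4; -3 -1 4)], sign=+1
⇒ 4πI² = 4/3
I = (+1)√(4/3/(4π)) = 0.32573501

Gaunt coefficient, +0.325735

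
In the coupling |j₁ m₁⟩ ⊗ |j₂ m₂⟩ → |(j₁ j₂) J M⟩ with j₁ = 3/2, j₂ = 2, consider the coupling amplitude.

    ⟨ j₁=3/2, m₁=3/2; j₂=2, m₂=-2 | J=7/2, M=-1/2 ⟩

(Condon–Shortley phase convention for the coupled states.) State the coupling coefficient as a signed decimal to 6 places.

triangle: 0!×3!×4!/8! = 144/40320
(j±m)!: 3!×0!×0!×4!×3!×4! = 20736
prefactor² = (2J+1)×Δ×N² = 20736/35
  k=0: +1/(0!×0!×0!×0!×3!×4!) = 1/144
Σ = 1/144  ⇒  CG² = 20736/35×(1/144)² = 1/35
CG = +√(1/35) = +0.169031

+√(1/35) = +0.169031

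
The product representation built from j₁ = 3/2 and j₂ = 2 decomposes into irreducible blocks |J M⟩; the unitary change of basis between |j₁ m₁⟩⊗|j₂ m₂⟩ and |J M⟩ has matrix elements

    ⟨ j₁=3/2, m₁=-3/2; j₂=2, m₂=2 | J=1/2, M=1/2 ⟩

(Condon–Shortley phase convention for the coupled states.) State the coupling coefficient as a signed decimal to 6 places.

-0.632456

√[2·3!0!1!/5! · 0!3!4!0!1!0!] = √(72/5)
  +(−1)^3/∏(3,0,0,1,0,0)! = -1/6  (running -1/6)
⟨..|..⟩ = √(72/5)·(-1/6) = -0.632456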